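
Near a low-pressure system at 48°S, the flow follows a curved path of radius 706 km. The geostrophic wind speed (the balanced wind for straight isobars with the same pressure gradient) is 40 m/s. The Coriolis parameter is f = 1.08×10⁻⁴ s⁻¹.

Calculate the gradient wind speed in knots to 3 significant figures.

56.3 knots

Around a low, centrifugal force acts outward with Coriolis, so pressure-gradient force balances both:
(1/ρ)|∂P/∂n| = fV + V²/R  →  V² + fR·V − fR·V_g = 0
With fR = 1.08×10⁻⁴ × 706×10³ m = 76.2 m/s:
V = [−fR + √((fR)² + 4 fR V_g)]/2 = [−76.2 + √(76.2² + 4×76.2×40)]/2 = 29 m/s
Subgeostrophic (V < V_g = 40 m/s), as expected around a low.
Converting: 29 m/s × 1.944 = 56.3 knots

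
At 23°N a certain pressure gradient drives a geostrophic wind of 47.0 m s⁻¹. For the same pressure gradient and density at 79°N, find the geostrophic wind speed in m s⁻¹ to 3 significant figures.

18.7 m s⁻¹

With the same pressure gradient and density, V_g ∝ 1/f ∝ 1/sin φ.
V₂ = V₁ · sin φ₁ / sin φ₂ = 47.0 × sin 23° / sin 79°
V₂ = 47.0 × 0.3907/0.9816 = 18.7 m s⁻¹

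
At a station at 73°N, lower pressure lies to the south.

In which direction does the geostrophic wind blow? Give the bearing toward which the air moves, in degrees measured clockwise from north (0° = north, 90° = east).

270°

The pressure-gradient force points toward the south (bearing 180°).
Geostrophic balance: in the Northern Hemisphere the Coriolis force deflects motion to the right, so the geostrophic wind blows 90° to the right of the pressure-gradient force (low pressure on the left).
Rotating 180° by 90° clockwise gives 270° — the wind blows toward the west.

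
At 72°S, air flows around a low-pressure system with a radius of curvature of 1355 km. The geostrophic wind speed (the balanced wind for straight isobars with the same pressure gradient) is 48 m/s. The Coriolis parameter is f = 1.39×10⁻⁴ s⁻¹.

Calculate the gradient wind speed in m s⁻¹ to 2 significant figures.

40 m s⁻¹

Around a low, centrifugal force acts outward with Coriolis, so pressure-gradient force balances both:
(1/ρ)|∂P/∂n| = fV + V²/R  →  V² + fR·V − fR·V_g = 0
With fR = 1.39×10⁻⁴ × 1355×10³ m = 188 m/s:
V = [−fR + √((fR)² + 4 fR V_g)]/2 = [−188 + √(188² + 4×188×48)]/2 = 39.7 m/s
Subgeostrophic (V < V_g = 48 m/s), as expected around a low.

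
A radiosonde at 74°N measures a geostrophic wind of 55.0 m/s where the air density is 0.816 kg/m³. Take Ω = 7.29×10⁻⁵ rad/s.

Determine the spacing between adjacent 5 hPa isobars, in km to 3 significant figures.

79.5 km

Coriolis parameter at 74°N:
f = 2Ω sin φ = 2 × 7.29×10⁻⁵ × sin 74° = 1.40×10⁻⁴ s⁻¹
Geostrophic balance rearranged: |∂P/∂n| = f ρ V_g
|∂P/∂n| = 1.40×10⁻⁴ × 0.816 × 55.0 = 6.29×10⁻³ Pa/m
Isobar spacing: Δn = ΔP/|∂P/∂n| = 500 Pa / 6.29×10⁻³ Pa/m = 79491 m ≈ 79.5 km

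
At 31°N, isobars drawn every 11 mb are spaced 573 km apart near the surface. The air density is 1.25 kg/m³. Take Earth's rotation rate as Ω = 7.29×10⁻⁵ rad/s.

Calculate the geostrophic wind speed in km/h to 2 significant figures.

Coriolis parameter at 31°N:
f = 2Ω sin φ = 2 × 7.29×10⁻⁵ × sin 31° = 7.51×10⁻⁵ s⁻¹
Pressure gradient: |∂P/∂n| = 1100 Pa / 573000 m = 1.92×10⁻³ Pa/m
Geostrophic balance (pressure-gradient force = Coriolis force):
V_g = (1/(fρ)) |∂P/∂n| = 1.92×10⁻³ / (7.51×10⁻⁵ × 1.25) = 20.5 m/s
Converting: 20.5 m/s × 3.6 = 74 km/h

74 km/h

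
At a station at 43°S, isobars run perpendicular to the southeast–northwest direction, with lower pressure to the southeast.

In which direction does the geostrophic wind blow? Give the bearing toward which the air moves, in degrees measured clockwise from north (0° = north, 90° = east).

The pressure-gradient force points toward the southeast (bearing 135°).
Geostrophic balance: in the Southern Hemisphere the Coriolis force deflects motion to the left, so the geostrophic wind blows 90° to the left of the pressure-gradient force (low pressure on the right).
Rotating 135° by 90° counterclockwise gives 045° — the wind blows toward the northeast.

045°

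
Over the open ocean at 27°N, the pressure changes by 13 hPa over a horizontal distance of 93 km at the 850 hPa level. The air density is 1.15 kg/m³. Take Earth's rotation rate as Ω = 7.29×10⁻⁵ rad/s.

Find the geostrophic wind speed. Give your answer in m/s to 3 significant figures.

184 m/s

Coriolis parameter at 27°N:
f = 2Ω sin φ = 2 × 7.29×10⁻⁵ × sin 27° = 6.62×10⁻⁵ s⁻¹
Pressure gradient: |∂P/∂n| = 1300 Pa / 93000 m = 1.40×10⁻² Pa/m
Geostrophic balance (pressure-gradient force = Coriolis force):
V_g = (1/(fρ)) |∂P/∂n| = 1.40×10⁻² / (6.62×10⁻⁵ × 1.15) = 184 m/s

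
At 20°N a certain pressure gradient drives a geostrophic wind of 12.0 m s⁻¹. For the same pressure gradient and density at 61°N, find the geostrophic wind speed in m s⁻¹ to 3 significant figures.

4.69 m s⁻¹

With the same pressure gradient and density, V_g ∝ 1/f ∝ 1/sin φ.
V₂ = V₁ · sin φ₁ / sin φ₂ = 12.0 × sin 20° / sin 61°
V₂ = 12.0 × 0.3420/0.8746 = 4.69 m s⁻¹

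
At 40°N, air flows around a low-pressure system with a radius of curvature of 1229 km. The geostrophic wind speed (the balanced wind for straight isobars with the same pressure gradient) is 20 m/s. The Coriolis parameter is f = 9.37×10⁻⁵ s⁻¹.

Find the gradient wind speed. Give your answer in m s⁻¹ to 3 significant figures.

17.4 m s⁻¹

Around a low, centrifugal force acts outward with Coriolis, so pressure-gradient force balances both:
(1/ρ)|∂P/∂n| = fV + V²/R  →  V² + fR·V − fR·V_g = 0
With fR = 9.37×10⁻⁵ × 1229×10³ m = 115 m/s:
V = [−fR + √((fR)² + 4 fR V_g)]/2 = [−115 + √(115² + 4×115×20)]/2 = 17.4 m/s
Subgeostrophic (V < V_g = 20 m/s), as expected around a low.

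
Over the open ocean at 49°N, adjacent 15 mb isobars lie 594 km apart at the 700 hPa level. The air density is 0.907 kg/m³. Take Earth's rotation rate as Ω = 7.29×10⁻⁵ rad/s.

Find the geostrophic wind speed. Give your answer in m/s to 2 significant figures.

25 m/s

Coriolis parameter at 49°N:
f = 2Ω sin φ = 2 × 7.29×10⁻⁵ × sin 49° = 1.10×10⁻⁴ s⁻¹
Pressure gradient: |∂P/∂n| = 1500 Pa / 594000 m = 2.53×10⁻³ Pa/m
Geostrophic balance (pressure-gradient force = Coriolis force):
V_g = (1/(fρ)) |∂P/∂n| = 2.53×10⁻³ / (1.10×10⁻⁴ × 0.907) = 25.3 m/s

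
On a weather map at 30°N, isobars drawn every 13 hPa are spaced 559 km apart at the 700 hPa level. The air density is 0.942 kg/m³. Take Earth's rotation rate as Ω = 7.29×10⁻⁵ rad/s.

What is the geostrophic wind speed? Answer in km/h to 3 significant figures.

122 km/h

Coriolis parameter at 30°N:
f = 2Ω sin φ = 2 × 7.29×10⁻⁵ × sin 30° = 7.29×10⁻⁵ s⁻¹
Pressure gradient: |∂P/∂n| = 1300 Pa / 559000 m = 2.33×10⁻³ Pa/m
Geostrophic balance (pressure-gradient force = Coriolis force):
V_g = (1/(fρ)) |∂P/∂n| = 2.33×10⁻³ / (7.29×10⁻⁵ × 0.942) = 33.9 m/s
Converting: 33.9 m/s × 3.6 = 122 km/h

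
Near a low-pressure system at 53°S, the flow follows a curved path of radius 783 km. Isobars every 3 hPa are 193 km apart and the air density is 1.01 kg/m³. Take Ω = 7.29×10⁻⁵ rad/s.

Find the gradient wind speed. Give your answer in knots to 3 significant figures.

Coriolis parameter at 53°S:
f = 2Ω sin φ = 2 × 7.29×10⁻⁵ × sin 53° = 1.16×10⁻⁴ s⁻¹
Pressure gradient: |∂P/∂n| = 300 Pa / 193000 m = 1.55×10⁻³ Pa/m
Geostrophic speed: V_g = |∂P/∂n|/(fρ) = 1.55×10⁻³/(1.16×10⁻⁴ × 1.01) = 13.2 m/s
Around a low, centrifugal force acts outward with Coriolis, so pressure-gradient force balances both:
(1/ρ)|∂P/∂n| = fV + V²/R  →  V² + fR·V − fR·V_g = 0
With fR = 1.16×10⁻⁴ × 783×10³ m = 91.2 m/s:
V = [−fR + √((fR)² + 4 fR V_g)]/2 = [−91.2 + √(91.2² + 4×91.2×13.2)]/2 = 11.7 m/s
Subgeostrophic (V < V_g = 13.2 m/s), as expected around a low.
Converting: 11.7 m/s × 1.944 = 22.8 knots

22.8 knots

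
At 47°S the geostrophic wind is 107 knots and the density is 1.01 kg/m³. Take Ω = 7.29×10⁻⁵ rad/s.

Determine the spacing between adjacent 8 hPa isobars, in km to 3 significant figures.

Coriolis parameter at 47°S:
f = 2Ω sin φ = 2 × 7.29×10⁻⁵ × sin 47° = 1.07×10⁻⁴ s⁻¹
Wind speed in SI: 107 knots = 55.0 m/s
Geostrophic balance rearranged: |∂P/∂n| = f ρ V_g
|∂P/∂n| = 1.07×10⁻⁴ × 1.01 × 55.0 = 5.93×10⁻³ Pa/m
Isobar spacing: Δn = ΔP/|∂P/∂n| = 800 Pa / 5.93×10⁻³ Pa/m = 134947 m ≈ 135 km

135 km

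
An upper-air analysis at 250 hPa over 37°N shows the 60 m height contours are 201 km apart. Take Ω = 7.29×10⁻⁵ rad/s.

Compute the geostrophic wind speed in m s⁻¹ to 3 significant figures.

33.4 m s⁻¹

Coriolis parameter at 37°N:
f = 2Ω sin φ = 2 × 7.29×10⁻⁵ × sin 37° = 8.77×10⁻⁵ s⁻¹
Height gradient: |∂Z/∂n| = 60 m / 201000 m = 2.99×10⁻⁴
On a pressure surface, geostrophic balance gives V_g = (g/f)|∂Z/∂n|:
V_g = 9.81 × 2.99×10⁻⁴ / 8.77×10⁻⁵ = 33.4 m/s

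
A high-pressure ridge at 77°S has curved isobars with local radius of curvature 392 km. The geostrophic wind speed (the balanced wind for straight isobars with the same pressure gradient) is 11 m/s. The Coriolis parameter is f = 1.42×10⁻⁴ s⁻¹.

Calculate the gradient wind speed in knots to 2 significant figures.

Around a high, pressure-gradient force acts outward with centrifugal, so Coriolis balances both:
fV = (1/ρ)|∂P/∂n| + V²/R  →  V² − fR·V + fR·V_g = 0
With fR = 1.42×10⁻⁴ × 392×10³ m = 55.7 m/s:
V = [fR − √((fR)² − 4 fR V_g)]/2 = [55.7 − √(55.7² − 4×55.7×11)]/2 = 15.1 m/s
Supergeostrophic (V > V_g = 11 m/s), as expected around a high.
Converting: 15.1 m/s × 1.944 = 29 knots

29 knots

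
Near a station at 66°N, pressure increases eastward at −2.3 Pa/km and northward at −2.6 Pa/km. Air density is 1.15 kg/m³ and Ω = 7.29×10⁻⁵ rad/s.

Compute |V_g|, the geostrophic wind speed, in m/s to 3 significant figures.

22.7 m/s

Coriolis parameter at 66°N:
f = 2Ω sin φ = 2 × 7.29×10⁻⁵ × sin 66° = 1.33×10⁻⁴ s⁻¹
Component geostrophic relations (x east, y north):
u_g = −(1/(fρ)) ∂P/∂y,  v_g = (1/(fρ)) ∂P/∂x
u_g = −(−2.6×10⁻³)/(1.33×10⁻⁴ × 1.15) = 17.0 m/s;  v_g = (−2.3×10⁻³)/(1.33×10⁻⁴ × 1.15) = −15.0 m/s
|V_g| = √(u_g² + v_g²) = 22.7 m/s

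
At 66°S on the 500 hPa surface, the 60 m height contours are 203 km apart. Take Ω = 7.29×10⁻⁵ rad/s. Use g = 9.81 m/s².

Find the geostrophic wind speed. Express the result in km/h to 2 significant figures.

78 km/h

Coriolis parameter at 66°S:
f = 2Ω sin φ = 2 × 7.29×10⁻⁵ × sin 66° = 1.33×10⁻⁴ s⁻¹
Height gradient: |∂Z/∂n| = 60 m / 203000 m = 2.96×10⁻⁴
On a pressure surface, geostrophic balance gives V_g = (g/f)|∂Z/∂n|:
V_g = 9.81 × 2.96×10⁻⁴ / 1.33×10⁻⁴ = 21.8 m/s
Converting: 21.8 m/s × 3.6 = 78 km/h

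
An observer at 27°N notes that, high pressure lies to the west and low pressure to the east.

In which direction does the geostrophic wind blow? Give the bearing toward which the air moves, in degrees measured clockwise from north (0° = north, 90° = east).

The pressure-gradient force points toward the east (bearing 090°).
Geostrophic balance: in the Northern Hemisphere the Coriolis force deflects motion to the right, so the geostrophic wind blows 90° to the right of the pressure-gradient force (low pressure on the left).
Rotating 090° by 90° clockwise gives 180° — the wind blows toward the south.

180°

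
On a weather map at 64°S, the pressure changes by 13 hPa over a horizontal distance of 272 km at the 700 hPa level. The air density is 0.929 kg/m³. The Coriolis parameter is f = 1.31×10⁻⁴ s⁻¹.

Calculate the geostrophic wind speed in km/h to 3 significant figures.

141 km/h

Pressure gradient: |∂P/∂n| = 1300 Pa / 272000 m = 4.78×10⁻³ Pa/m
Geostrophic balance (pressure-gradient force = Coriolis force):
V_g = (1/(fρ)) |∂P/∂n| = 4.78×10⁻³ / (1.31×10⁻⁴ × 0.929) = 39.3 m/s
Converting: 39.3 m/s × 3.6 = 141 km/h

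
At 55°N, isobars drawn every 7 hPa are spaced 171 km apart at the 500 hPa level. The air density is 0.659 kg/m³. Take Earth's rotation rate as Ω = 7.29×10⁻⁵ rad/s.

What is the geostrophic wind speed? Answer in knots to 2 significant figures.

100 knots

Coriolis parameter at 55°N:
f = 2Ω sin φ = 2 × 7.29×10⁻⁵ × sin 55° = 1.19×10⁻⁴ s⁻¹
Pressure gradient: |∂P/∂n| = 700 Pa / 171000 m = 4.09×10⁻³ Pa/m
Geostrophic balance (pressure-gradient force = Coriolis force):
V_g = (1/(fρ)) |∂P/∂n| = 4.09×10⁻³ / (1.19×10⁻⁴ × 0.659) = 52.0 m/s
Converting: 52.0 m/s × 1.944 = 100 knots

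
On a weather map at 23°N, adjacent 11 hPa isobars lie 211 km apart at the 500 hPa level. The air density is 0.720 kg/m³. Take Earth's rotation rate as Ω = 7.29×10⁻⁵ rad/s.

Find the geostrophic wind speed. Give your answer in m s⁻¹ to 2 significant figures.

Coriolis parameter at 23°N:
f = 2Ω sin φ = 2 × 7.29×10⁻⁵ × sin 23° = 5.70×10⁻⁵ s⁻¹
Pressure gradient: |∂P/∂n| = 1100 Pa / 211000 m = 5.21×10⁻³ Pa/m
Geostrophic balance (pressure-gradient force = Coriolis force):
V_g = (1/(fρ)) |∂P/∂n| = 5.21×10⁻³ / (5.70×10⁻⁵ × 0.720) = 127 m/s

130 m s⁻¹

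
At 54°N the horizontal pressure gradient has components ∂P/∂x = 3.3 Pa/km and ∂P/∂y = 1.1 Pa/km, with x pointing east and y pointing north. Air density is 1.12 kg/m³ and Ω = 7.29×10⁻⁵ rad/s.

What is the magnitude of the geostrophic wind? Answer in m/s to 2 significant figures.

26 m/s

Coriolis parameter at 54°N:
f = 2Ω sin φ = 2 × 7.29×10⁻⁵ × sin 54° = 1.18×10⁻⁴ s⁻¹
Component geostrophic relations (x east, y north):
u_g = −(1/(fρ)) ∂P/∂y,  v_g = (1/(fρ)) ∂P/∂x
u_g = −(1.1×10⁻³)/(1.18×10⁻⁴ × 1.12) = −8.33 m/s;  v_g = (3.3×10⁻³)/(1.18×10⁻⁴ × 1.12) = 25.0 m/s
|V_g| = √(u_g² + v_g²) = 26.3 m/s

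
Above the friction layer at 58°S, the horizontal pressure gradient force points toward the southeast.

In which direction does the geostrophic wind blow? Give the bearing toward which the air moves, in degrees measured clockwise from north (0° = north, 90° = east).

The pressure-gradient force points toward the southeast (bearing 135°).
Geostrophic balance: in the Southern Hemisphere the Coriolis force deflects motion to the left, so the geostrophic wind blows 90° to the left of the pressure-gradient force (low pressure on the right).
Rotating 135° by 90° counterclockwise gives 045° — the wind blows toward the northeast.

045°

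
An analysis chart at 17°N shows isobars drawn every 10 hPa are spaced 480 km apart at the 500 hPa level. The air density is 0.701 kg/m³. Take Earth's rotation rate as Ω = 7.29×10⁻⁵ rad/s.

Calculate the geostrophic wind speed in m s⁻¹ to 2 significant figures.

70 m s⁻¹

Coriolis parameter at 17°N:
f = 2Ω sin φ = 2 × 7.29×10⁻⁵ × sin 17° = 4.26×10⁻⁵ s⁻¹
Pressure gradient: |∂P/∂n| = 1000 Pa / 480000 m = 2.08×10⁻³ Pa/m
Geostrophic balance (pressure-gradient force = Coriolis force):
V_g = (1/(fρ)) |∂P/∂n| = 2.08×10⁻³ / (4.26×10⁻⁵ × 0.701) = 69.7 m/s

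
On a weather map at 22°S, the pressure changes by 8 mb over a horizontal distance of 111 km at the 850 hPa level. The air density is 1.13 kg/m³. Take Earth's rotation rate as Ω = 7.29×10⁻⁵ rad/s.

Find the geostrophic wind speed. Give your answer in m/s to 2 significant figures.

120 m/s

Coriolis parameter at 22°S:
f = 2Ω sin φ = 2 × 7.29×10⁻⁵ × sin 22° = 5.46×10⁻⁵ s⁻¹
Pressure gradient: |∂P/∂n| = 800 Pa / 111000 m = 7.21×10⁻³ Pa/m
Geostrophic balance (pressure-gradient force = Coriolis force):
V_g = (1/(fρ)) |∂P/∂n| = 7.21×10⁻³ / (5.46×10⁻⁵ × 1.13) = 117 m/s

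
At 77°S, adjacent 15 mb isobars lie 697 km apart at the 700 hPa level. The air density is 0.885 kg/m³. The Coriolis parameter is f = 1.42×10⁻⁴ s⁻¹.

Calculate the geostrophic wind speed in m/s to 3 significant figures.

Pressure gradient: |∂P/∂n| = 1500 Pa / 697000 m = 2.15×10⁻³ Pa/m
Geostrophic balance (pressure-gradient force = Coriolis force):
V_g = (1/(fρ)) |∂P/∂n| = 2.15×10⁻³ / (1.42×10⁻⁴ × 0.885) = 17.1 m/s

17.1 m/s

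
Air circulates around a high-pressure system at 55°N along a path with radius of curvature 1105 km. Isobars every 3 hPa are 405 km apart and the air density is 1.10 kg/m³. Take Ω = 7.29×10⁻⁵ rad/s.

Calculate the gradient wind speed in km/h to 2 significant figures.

Coriolis parameter at 55°N:
f = 2Ω sin φ = 2 × 7.29×10⁻⁵ × sin 55° = 1.19×10⁻⁴ s⁻¹
Pressure gradient: |∂P/∂n| = 300 Pa / 405000 m = 7.41×10⁻⁴ Pa/m
Geostrophic speed: V_g = |∂P/∂n|/(fρ) = 7.41×10⁻⁴/(1.19×10⁻⁴ × 1.10) = 5.64 m/s
Around a high, pressure-gradient force acts outward with centrifugal, so Coriolis balances both:
fV = (1/ρ)|∂P/∂n| + V²/R  →  V² − fR·V + fR·V_g = 0
With fR = 1.19×10⁻⁴ × 1105×10³ m = 132 m/s:
V = [fR − √((fR)² − 4 fR V_g)]/2 = [132 − √(132² − 4×132×5.64)]/2 = 5.9 m/s
Supergeostrophic (V > V_g = 5.64 m/s), as expected around a high.
Converting: 5.9 m/s × 3.6 = 21 km/h

21 km/h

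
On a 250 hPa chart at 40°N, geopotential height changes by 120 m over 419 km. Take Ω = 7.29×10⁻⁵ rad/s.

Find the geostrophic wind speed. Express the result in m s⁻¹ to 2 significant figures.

30 m s⁻¹

Coriolis parameter at 40°N:
f = 2Ω sin φ = 2 × 7.29×10⁻⁵ × sin 40° = 9.37×10⁻⁵ s⁻¹
Height gradient: |∂Z/∂n| = 120 m / 419000 m = 2.86×10⁻⁴
On a pressure surface, geostrophic balance gives V_g = (g/f)|∂Z/∂n|:
V_g = 9.81 × 2.86×10⁻⁴ / 9.37×10⁻⁵ = 30.0 m/s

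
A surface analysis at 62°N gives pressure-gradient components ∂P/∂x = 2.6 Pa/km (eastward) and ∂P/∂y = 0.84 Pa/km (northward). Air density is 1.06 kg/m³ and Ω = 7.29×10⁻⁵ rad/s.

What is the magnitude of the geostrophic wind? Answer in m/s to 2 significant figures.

Coriolis parameter at 62°N:
f = 2Ω sin φ = 2 × 7.29×10⁻⁵ × sin 62° = 1.29×10⁻⁴ s⁻¹
Component geostrophic relations (x east, y north):
u_g = −(1/(fρ)) ∂P/∂y,  v_g = (1/(fρ)) ∂P/∂x
u_g = −(0.84×10⁻³)/(1.29×10⁻⁴ × 1.06) = −6.16 m/s;  v_g = (2.6×10⁻³)/(1.29×10⁻⁴ × 1.06) = 19.1 m/s
|V_g| = √(u_g² + v_g²) = 20.0 m/s

20 m/s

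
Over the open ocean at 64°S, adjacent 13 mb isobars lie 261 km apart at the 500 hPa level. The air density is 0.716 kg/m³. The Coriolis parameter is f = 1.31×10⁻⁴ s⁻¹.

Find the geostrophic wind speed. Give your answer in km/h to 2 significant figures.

Pressure gradient: |∂P/∂n| = 1300 Pa / 261000 m = 4.98×10⁻³ Pa/m
Geostrophic balance (pressure-gradient force = Coriolis force):
V_g = (1/(fρ)) |∂P/∂n| = 4.98×10⁻³ / (1.31×10⁻⁴ × 0.716) = 53.1 m/s
Converting: 53.1 m/s × 3.6 = 190 km/h

190 km/h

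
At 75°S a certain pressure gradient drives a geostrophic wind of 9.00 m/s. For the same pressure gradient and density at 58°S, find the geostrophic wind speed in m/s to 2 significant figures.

With the same pressure gradient and density, V_g ∝ 1/f ∝ 1/sin φ.
V₂ = V₁ · sin φ₁ / sin φ₂ = 9.00 × sin 75° / sin 58°
V₂ = 9.00 × 0.9659/0.8480 = 10 m/s

10 m/s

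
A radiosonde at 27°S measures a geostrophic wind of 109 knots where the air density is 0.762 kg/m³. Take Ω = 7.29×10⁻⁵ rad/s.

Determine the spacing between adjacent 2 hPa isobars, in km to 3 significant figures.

Coriolis parameter at 27°S:
f = 2Ω sin φ = 2 × 7.29×10⁻⁵ × sin 27° = 6.62×10⁻⁵ s⁻¹
Wind speed in SI: 109 knots = 56.1 m/s
Geostrophic balance rearranged: |∂P/∂n| = f ρ V_g
|∂P/∂n| = 6.62×10⁻⁵ × 0.762 × 56.1 = 2.83×10⁻³ Pa/m
Isobar spacing: Δn = ΔP/|∂P/∂n| = 200 Pa / 2.83×10⁻³ Pa/m = 70714 m ≈ 70.7 km

70.7 km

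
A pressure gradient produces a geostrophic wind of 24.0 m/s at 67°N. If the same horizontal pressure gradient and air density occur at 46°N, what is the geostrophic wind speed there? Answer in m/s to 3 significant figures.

30.7 m/s

With the same pressure gradient and density, V_g ∝ 1/f ∝ 1/sin φ.
V₂ = V₁ · sin φ₁ / sin φ₂ = 24.0 × sin 67° / sin 46°
V₂ = 24.0 × 0.9205/0.7193 = 30.7 m/s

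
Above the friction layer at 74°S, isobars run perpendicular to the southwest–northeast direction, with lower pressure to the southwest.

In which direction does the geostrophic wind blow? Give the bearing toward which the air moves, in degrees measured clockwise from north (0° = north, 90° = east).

135°

The pressure-gradient force points toward the southwest (bearing 225°).
Geostrophic balance: in the Southern Hemisphere the Coriolis force deflects motion to the left, so the geostrophic wind blows 90° to the left of the pressure-gradient force (low pressure on the right).
Rotating 225° by 90° counterclockwise gives 135° — the wind blows toward the southeast.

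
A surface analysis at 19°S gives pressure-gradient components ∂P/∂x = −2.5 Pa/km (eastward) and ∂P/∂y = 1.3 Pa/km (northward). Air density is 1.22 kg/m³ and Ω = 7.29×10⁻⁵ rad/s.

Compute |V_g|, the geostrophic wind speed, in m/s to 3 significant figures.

48.7 m/s

Coriolis parameter at 19°S:
f = 2Ω sin φ = 2 × 7.29×10⁻⁵ × sin 19° = 4.75×10⁻⁵ s⁻¹
In the Southern Hemisphere f is negative: f = −4.75×10⁻⁵ s⁻¹.
Component geostrophic relations (x east, y north):
u_g = −(1/(fρ)) ∂P/∂y,  v_g = (1/(fρ)) ∂P/∂x
u_g = −(1.3×10⁻³)/(−4.75×10⁻⁵ × 1.22) = 22.4 m/s;  v_g = (−2.5×10⁻³)/(−4.75×10⁻⁵ × 1.22) = 43.2 m/s
|V_g| = √(u_g² + v_g²) = 48.7 m/s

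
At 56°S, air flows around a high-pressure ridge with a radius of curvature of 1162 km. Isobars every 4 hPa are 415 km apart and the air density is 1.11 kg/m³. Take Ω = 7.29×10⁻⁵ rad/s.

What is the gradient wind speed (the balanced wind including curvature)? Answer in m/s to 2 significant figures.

7.6 m/s

Coriolis parameter at 56°S:
f = 2Ω sin φ = 2 × 7.29×10⁻⁵ × sin 56° = 1.21×10⁻⁴ s⁻¹
Pressure gradient: |∂P/∂n| = 400 Pa / 415000 m = 9.64×10⁻⁴ Pa/m
Geostrophic speed: V_g = |∂P/∂n|/(fρ) = 9.64×10⁻⁴/(1.21×10⁻⁴ × 1.11) = 7.18 m/s
Around a high, pressure-gradient force acts outward with centrifugal, so Coriolis balances both:
fV = (1/ρ)|∂P/∂n| + V²/R  →  V² − fR·V + fR·V_g = 0
With fR = 1.21×10⁻⁴ × 1162×10³ m = 140 m/s:
V = [fR − √((fR)² − 4 fR V_g)]/2 = [140 − √(140² − 4×140×7.18)]/2 = 7.59 m/s
Supergeostrophic (V > V_g = 7.18 m/s), as expected around a high.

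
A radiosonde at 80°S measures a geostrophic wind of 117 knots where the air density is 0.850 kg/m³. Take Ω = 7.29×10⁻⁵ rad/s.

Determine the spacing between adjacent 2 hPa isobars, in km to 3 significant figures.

Coriolis parameter at 80°S:
f = 2Ω sin φ = 2 × 7.29×10⁻⁵ × sin 80° = 1.44×10⁻⁴ s⁻¹
Wind speed in SI: 117 knots = 60.2 m/s
Geostrophic balance rearranged: |∂P/∂n| = f ρ V_g
|∂P/∂n| = 1.44×10⁻⁴ × 0.850 × 60.2 = 7.35×10⁻³ Pa/m
Isobar spacing: Δn = ΔP/|∂P/∂n| = 200 Pa / 7.35×10⁻³ Pa/m = 27226 m ≈ 27.2 km

27.2 km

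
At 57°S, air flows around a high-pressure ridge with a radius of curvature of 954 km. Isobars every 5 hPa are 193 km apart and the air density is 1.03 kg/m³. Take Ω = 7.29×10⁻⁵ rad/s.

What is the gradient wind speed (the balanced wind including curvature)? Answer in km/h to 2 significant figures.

Coriolis parameter at 57°S:
f = 2Ω sin φ = 2 × 7.29×10⁻⁵ × sin 57° = 1.22×10⁻⁴ s⁻¹
Pressure gradient: |∂P/∂n| = 500 Pa / 193000 m = 2.59×10⁻³ Pa/m
Geostrophic speed: V_g = |∂P/∂n|/(fρ) = 2.59×10⁻³/(1.22×10⁻⁴ × 1.03) = 20.6 m/s
Around a high, pressure-gradient force acts outward with centrifugal, so Coriolis balances both:
fV = (1/ρ)|∂P/∂n| + V²/R  →  V² − fR·V + fR·V_g = 0
With fR = 1.22×10⁻⁴ × 954×10³ m = 117 m/s:
V = [fR − √((fR)² − 4 fR V_g)]/2 = [117 − √(117² − 4×117×20.6)]/2 = 26.7 m/s
Supergeostrophic (V > V_g = 20.6 m/s), as expected around a high.
Converting: 26.7 m/s × 3.6 = 96 km/h

96 km/h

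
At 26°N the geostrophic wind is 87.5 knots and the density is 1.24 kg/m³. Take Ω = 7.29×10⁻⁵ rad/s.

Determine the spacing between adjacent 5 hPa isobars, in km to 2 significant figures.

140 km

Coriolis parameter at 26°N:
f = 2Ω sin φ = 2 × 7.29×10⁻⁵ × sin 26° = 6.39×10⁻⁵ s⁻¹
Wind speed in SI: 87.5 knots = 45.0 m/s
Geostrophic balance rearranged: |∂P/∂n| = f ρ V_g
|∂P/∂n| = 6.39×10⁻⁵ × 1.24 × 45.0 = 3.57×10⁻³ Pa/m
Isobar spacing: Δn = ΔP/|∂P/∂n| = 500 Pa / 3.57×10⁻³ Pa/m = 140153 m ≈ 140 km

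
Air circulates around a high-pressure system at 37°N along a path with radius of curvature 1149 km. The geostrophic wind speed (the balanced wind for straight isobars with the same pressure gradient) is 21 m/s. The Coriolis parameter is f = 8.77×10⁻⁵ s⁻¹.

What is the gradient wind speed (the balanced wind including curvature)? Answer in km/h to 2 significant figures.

110 km/h

Around a high, pressure-gradient force acts outward with centrifugal, so Coriolis balances both:
fV = (1/ρ)|∂P/∂n| + V²/R  →  V² − fR·V + fR·V_g = 0
With fR = 8.77×10⁻⁵ × 1149×10³ m = 101 m/s:
V = [fR − √((fR)² − 4 fR V_g)]/2 = [101 − √(101² − 4×101×21)]/2 = 29.8 m/s
Supergeostrophic (V > V_g = 21 m/s), as expected around a high.
Converting: 29.8 m/s × 3.6 = 110 km/h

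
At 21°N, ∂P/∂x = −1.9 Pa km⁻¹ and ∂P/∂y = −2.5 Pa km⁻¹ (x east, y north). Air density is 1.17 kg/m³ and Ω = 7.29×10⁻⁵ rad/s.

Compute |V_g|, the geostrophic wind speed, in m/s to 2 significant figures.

Coriolis parameter at 21°N:
f = 2Ω sin φ = 2 × 7.29×10⁻⁵ × sin 21° = 5.23×10⁻⁵ s⁻¹
Component geostrophic relations (x east, y north):
u_g = −(1/(fρ)) ∂P/∂y,  v_g = (1/(fρ)) ∂P/∂x
u_g = −(−2.5×10⁻³)/(5.23×10⁻⁵ × 1.17) = 40.9 m/s;  v_g = (−1.9×10⁻³)/(5.23×10⁻⁵ × 1.17) = −31.1 m/s
|V_g| = √(u_g² + v_g²) = 51.4 m/s

51 m/s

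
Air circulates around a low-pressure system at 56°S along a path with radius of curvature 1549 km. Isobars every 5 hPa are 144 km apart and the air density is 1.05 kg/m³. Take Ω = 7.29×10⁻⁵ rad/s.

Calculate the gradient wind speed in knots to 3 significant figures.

Coriolis parameter at 56°S:
f = 2Ω sin φ = 2 × 7.29×10⁻⁵ × sin 56° = 1.21×10⁻⁴ s⁻¹
Pressure gradient: |∂P/∂n| = 500 Pa / 144000 m = 3.47×10⁻³ Pa/m
Geostrophic speed: V_g = |∂P/∂n|/(fρ) = 3.47×10⁻³/(1.21×10⁻⁴ × 1.05) = 27.4 m/s
Around a low, centrifugal force acts outward with Coriolis, so pressure-gradient force balances both:
(1/ρ)|∂P/∂n| = fV + V²/R  →  V² + fR·V − fR·V_g = 0
With fR = 1.21×10⁻⁴ × 1549×10³ m = 187 m/s:
V = [−fR + √((fR)² + 4 fR V_g)]/2 = [−187 + √(187² + 4×187×27.4)]/2 = 24.2 m/s
Subgeostrophic (V < V_g = 27.4 m/s), as expected around a low.
Converting: 24.2 m/s × 1.944 = 47.1 knots

47.1 knots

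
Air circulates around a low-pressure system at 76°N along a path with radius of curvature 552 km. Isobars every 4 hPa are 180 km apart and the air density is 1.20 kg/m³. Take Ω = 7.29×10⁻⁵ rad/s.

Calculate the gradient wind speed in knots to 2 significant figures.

Coriolis parameter at 76°N:
f = 2Ω sin φ = 2 × 7.29×10⁻⁵ × sin 76° = 1.41×10⁻⁴ s⁻¹
Pressure gradient: |∂P/∂n| = 400 Pa / 180000 m = 2.22×10⁻³ Pa/m
Geostrophic speed: V_g = |∂P/∂n|/(fρ) = 2.22×10⁻³/(1.41×10⁻⁴ × 1.20) = 13.1 m/s
Around a low, centrifugal force acts outward with Coriolis, so pressure-gradient force balances both:
(1/ρ)|∂P/∂n| = fV + V²/R  →  V² + fR·V − fR·V_g = 0
With fR = 1.41×10⁻⁴ × 552×10³ m = 78.1 m/s:
V = [−fR + √((fR)² + 4 fR V_g)]/2 = [−78.1 + √(78.1² + 4×78.1×13.1)]/2 = 11.4 m/s
Subgeostrophic (V < V_g = 13.1 m/s), as expected around a low.
Converting: 11.4 m/s × 1.944 = 22 knots

22 knots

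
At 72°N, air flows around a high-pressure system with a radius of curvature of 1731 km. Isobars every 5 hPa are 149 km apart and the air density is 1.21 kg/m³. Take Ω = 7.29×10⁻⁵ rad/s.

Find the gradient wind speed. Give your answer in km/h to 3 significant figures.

79.3 km/h

Coriolis parameter at 72°N:
f = 2Ω sin φ = 2 × 7.29×10⁻⁵ × sin 72° = 1.39×10⁻⁴ s⁻¹
Pressure gradient: |∂P/∂n| = 500 Pa / 149000 m = 3.36×10⁻³ Pa/m
Geostrophic speed: V_g = |∂P/∂n|/(fρ) = 3.36×10⁻³/(1.39×10⁻⁴ × 1.21) = 20.0 m/s
Around a high, pressure-gradient force acts outward with centrifugal, so Coriolis balances both:
fV = (1/ρ)|∂P/∂n| + V²/R  →  V² − fR·V + fR·V_g = 0
With fR = 1.39×10⁻⁴ × 1731×10³ m = 240 m/s:
V = [fR − √((fR)² − 4 fR V_g)]/2 = [240 − √(240² − 4×240×20)]/2 = 22 m/s
Supergeostrophic (V > V_g = 20 m/s), as expected around a high.
Converting: 22 m/s × 3.6 = 79.3 km/h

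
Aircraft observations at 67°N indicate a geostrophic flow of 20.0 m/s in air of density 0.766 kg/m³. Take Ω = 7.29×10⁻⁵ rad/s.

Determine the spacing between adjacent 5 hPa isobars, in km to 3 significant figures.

243 km

Coriolis parameter at 67°N:
f = 2Ω sin φ = 2 × 7.29×10⁻⁵ × sin 67° = 1.34×10⁻⁴ s⁻¹
Geostrophic balance rearranged: |∂P/∂n| = f ρ V_g
|∂P/∂n| = 1.34×10⁻⁴ × 0.766 × 20.0 = 2.06×10⁻³ Pa/m
Isobar spacing: Δn = ΔP/|∂P/∂n| = 500 Pa / 2.06×10⁻³ Pa/m = 243180 m ≈ 243 km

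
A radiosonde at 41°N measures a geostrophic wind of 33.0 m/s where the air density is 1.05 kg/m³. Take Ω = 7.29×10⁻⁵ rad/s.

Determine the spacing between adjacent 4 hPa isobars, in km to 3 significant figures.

Coriolis parameter at 41°N:
f = 2Ω sin φ = 2 × 7.29×10⁻⁵ × sin 41° = 9.57×10⁻⁵ s⁻¹
Geostrophic balance rearranged: |∂P/∂n| = f ρ V_g
|∂P/∂n| = 9.57×10⁻⁵ × 1.05 × 33.0 = 3.31×10⁻³ Pa/m
Isobar spacing: Δn = ΔP/|∂P/∂n| = 400 Pa / 3.31×10⁻³ Pa/m = 120686 m ≈ 121 km

121 km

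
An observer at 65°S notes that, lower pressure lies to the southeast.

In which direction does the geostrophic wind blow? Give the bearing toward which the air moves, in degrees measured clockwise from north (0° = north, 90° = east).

045°

The pressure-gradient force points toward the southeast (bearing 135°).
Geostrophic balance: in the Southern Hemisphere the Coriolis force deflects motion to the left, so the geostrophic wind blows 90° to the left of the pressure-gradient force (low pressure on the right).
Rotating 135° by 90° counterclockwise gives 045° — the wind blows toward the northeast.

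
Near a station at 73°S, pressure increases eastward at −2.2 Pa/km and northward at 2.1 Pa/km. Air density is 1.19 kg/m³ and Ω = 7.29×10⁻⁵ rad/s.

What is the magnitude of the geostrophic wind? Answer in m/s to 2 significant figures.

Coriolis parameter at 73°S:
f = 2Ω sin φ = 2 × 7.29×10⁻⁵ × sin 73° = 1.39×10⁻⁴ s⁻¹
In the Southern Hemisphere f is negative: f = −1.39×10⁻⁴ s⁻¹.
Component geostrophic relations (x east, y north):
u_g = −(1/(fρ)) ∂P/∂y,  v_g = (1/(fρ)) ∂P/∂x
u_g = −(2.1×10⁻³)/(−1.39×10⁻⁴ × 1.19) = 12.7 m/s;  v_g = (−2.2×10⁻³)/(−1.39×10⁻⁴ × 1.19) = 13.3 m/s
|V_g| = √(u_g² + v_g²) = 18.3 m/s

18 m/s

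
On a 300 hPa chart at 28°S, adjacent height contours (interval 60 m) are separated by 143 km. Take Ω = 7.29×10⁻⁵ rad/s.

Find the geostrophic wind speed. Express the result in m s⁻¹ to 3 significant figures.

60.1 m s⁻¹

Coriolis parameter at 28°S:
f = 2Ω sin φ = 2 × 7.29×10⁻⁵ × sin 28° = 6.84×10⁻⁵ s⁻¹
Height gradient: |∂Z/∂n| = 60 m / 143000 m = 4.20×10⁻⁴
On a pressure surface, geostrophic balance gives V_g = (g/f)|∂Z/∂n|:
V_g = 9.81 × 4.20×10⁻⁴ / 6.84×10⁻⁵ = 60.1 m/s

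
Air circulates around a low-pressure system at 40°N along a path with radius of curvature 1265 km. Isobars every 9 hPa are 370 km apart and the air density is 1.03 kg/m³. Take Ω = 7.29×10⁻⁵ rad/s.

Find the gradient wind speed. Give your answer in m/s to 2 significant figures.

21 m/s

Coriolis parameter at 40°N:
f = 2Ω sin φ = 2 × 7.29×10⁻⁵ × sin 40° = 9.37×10⁻⁵ s⁻¹
Pressure gradient: |∂P/∂n| = 900 Pa / 370000 m = 2.43×10⁻³ Pa/m
Geostrophic speed: V_g = |∂P/∂n|/(fρ) = 2.43×10⁻³/(9.37×10⁻⁵ × 1.03) = 25.2 m/s
Around a low, centrifugal force acts outward with Coriolis, so pressure-gradient force balances both:
(1/ρ)|∂P/∂n| = fV + V²/R  →  V² + fR·V − fR·V_g = 0
With fR = 9.37×10⁻⁵ × 1265×10³ m = 119 m/s:
V = [−fR + √((fR)² + 4 fR V_g)]/2 = [−119 + √(119² + 4×119×25.2)]/2 = 21.4 m/s
Subgeostrophic (V < V_g = 25.2 m/s), as expected around a low.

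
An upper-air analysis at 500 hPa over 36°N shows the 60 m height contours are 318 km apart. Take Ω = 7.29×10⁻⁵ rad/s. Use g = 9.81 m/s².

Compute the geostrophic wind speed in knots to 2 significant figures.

42 knots

Coriolis parameter at 36°N:
f = 2Ω sin φ = 2 × 7.29×10⁻⁵ × sin 36° = 8.57×10⁻⁵ s⁻¹
Height gradient: |∂Z/∂n| = 60 m / 318000 m = 1.89×10⁻⁴
On a pressure surface, geostrophic balance gives V_g = (g/f)|∂Z/∂n|:
V_g = 9.81 × 1.89×10⁻⁴ / 8.57×10⁻⁵ = 21.6 m/s
Converting: 21.6 m/s × 1.944 = 42 knots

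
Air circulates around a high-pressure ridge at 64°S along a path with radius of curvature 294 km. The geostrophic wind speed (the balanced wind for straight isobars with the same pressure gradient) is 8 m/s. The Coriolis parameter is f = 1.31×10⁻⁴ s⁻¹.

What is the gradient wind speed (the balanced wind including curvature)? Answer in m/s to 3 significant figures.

11.3 m/s

Around a high, pressure-gradient force acts outward with centrifugal, so Coriolis balances both:
fV = (1/ρ)|∂P/∂n| + V²/R  →  V² − fR·V + fR·V_g = 0
With fR = 1.31×10⁻⁴ × 294×10³ m = 38.5 m/s:
V = [fR − √((fR)² − 4 fR V_g)]/2 = [38.5 − √(38.5² − 4×38.5×8)]/2 = 11.3 m/s
Supergeostrophic (V > V_g = 8 m/s), as expected around a high.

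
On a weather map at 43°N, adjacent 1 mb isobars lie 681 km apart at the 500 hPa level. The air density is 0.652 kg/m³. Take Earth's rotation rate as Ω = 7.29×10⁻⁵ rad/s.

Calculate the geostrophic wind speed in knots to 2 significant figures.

Coriolis parameter at 43°N:
f = 2Ω sin φ = 2 × 7.29×10⁻⁵ × sin 43° = 9.94×10⁻⁵ s⁻¹
Pressure gradient: |∂P/∂n| = 100 Pa / 681000 m = 1.47×10⁻⁴ Pa/m
Geostrophic balance (pressure-gradient force = Coriolis force):
V_g = (1/(fρ)) |∂P/∂n| = 1.47×10⁻⁴ / (9.94×10⁻⁵ × 0.652) = 2.26 m/s
Converting: 2.26 m/s × 1.944 = 4.4 knots

4.4 knots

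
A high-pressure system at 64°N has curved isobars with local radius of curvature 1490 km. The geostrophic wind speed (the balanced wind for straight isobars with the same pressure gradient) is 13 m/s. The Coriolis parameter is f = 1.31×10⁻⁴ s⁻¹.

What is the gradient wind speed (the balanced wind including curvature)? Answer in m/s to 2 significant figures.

Around a high, pressure-gradient force acts outward with centrifugal, so Coriolis balances both:
fV = (1/ρ)|∂P/∂n| + V²/R  →  V² − fR·V + fR·V_g = 0
With fR = 1.31×10⁻⁴ × 1490×10³ m = 195 m/s:
V = [fR − √((fR)² − 4 fR V_g)]/2 = [195 − √(195² − 4×195×13)]/2 = 14 m/s
Supergeostrophic (V > V_g = 13 m/s), as expected around a high.

14 m/s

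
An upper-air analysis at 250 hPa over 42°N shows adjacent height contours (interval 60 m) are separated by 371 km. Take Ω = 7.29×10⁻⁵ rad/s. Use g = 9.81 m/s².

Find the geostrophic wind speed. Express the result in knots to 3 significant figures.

31.6 knots

Coriolis parameter at 42°N:
f = 2Ω sin φ = 2 × 7.29×10⁻⁵ × sin 42° = 9.76×10⁻⁵ s⁻¹
Height gradient: |∂Z/∂n| = 60 m / 371000 m = 1.62×10⁻⁴
On a pressure surface, geostrophic balance gives V_g = (g/f)|∂Z/∂n|:
V_g = 9.81 × 1.62×10⁻⁴ / 9.76×10⁻⁵ = 16.3 m/s
Converting: 16.3 m/s × 1.944 = 31.6 knots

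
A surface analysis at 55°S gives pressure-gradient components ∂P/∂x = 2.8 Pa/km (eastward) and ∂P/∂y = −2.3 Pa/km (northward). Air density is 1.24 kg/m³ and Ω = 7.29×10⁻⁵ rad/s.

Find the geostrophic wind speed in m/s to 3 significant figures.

Coriolis parameter at 55°S:
f = 2Ω sin φ = 2 × 7.29×10⁻⁵ × sin 55° = 1.19×10⁻⁴ s⁻¹
In the Southern Hemisphere f is negative: f = −1.19×10⁻⁴ s⁻¹.
Component geostrophic relations (x east, y north):
u_g = −(1/(fρ)) ∂P/∂y,  v_g = (1/(fρ)) ∂P/∂x
u_g = −(−2.3×10⁻³)/(−1.19×10⁻⁴ × 1.24) = −15.5 m/s;  v_g = (2.8×10⁻³)/(−1.19×10⁻⁴ × 1.24) = −18.9 m/s
|V_g| = √(u_g² + v_g²) = 24.5 m/s

24.5 m/s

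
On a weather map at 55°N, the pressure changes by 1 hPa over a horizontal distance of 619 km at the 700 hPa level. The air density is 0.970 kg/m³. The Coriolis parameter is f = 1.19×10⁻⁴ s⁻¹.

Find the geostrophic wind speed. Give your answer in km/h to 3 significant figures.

Pressure gradient: |∂P/∂n| = 100 Pa / 619000 m = 1.62×10⁻⁴ Pa/m
Geostrophic balance (pressure-gradient force = Coriolis force):
V_g = (1/(fρ)) |∂P/∂n| = 1.62×10⁻⁴ / (1.19×10⁻⁴ × 0.970) = 1.40 m/s
Converting: 1.40 m/s × 3.6 = 5.04 km/h

5.04 km/h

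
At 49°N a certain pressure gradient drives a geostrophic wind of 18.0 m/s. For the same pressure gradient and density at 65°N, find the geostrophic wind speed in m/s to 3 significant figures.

With the same pressure gradient and density, V_g ∝ 1/f ∝ 1/sin φ.
V₂ = V₁ · sin φ₁ / sin φ₂ = 18.0 × sin 49° / sin 65°
V₂ = 18.0 × 0.7547/0.9063 = 15.0 m/s

15.0 m/s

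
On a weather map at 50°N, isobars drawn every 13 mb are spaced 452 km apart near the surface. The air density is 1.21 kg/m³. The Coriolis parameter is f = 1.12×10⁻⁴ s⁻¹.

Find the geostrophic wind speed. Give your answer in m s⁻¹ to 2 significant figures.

Pressure gradient: |∂P/∂n| = 1300 Pa / 452000 m = 2.88×10⁻³ Pa/m
Geostrophic balance (pressure-gradient force = Coriolis force):
V_g = (1/(fρ)) |∂P/∂n| = 2.88×10⁻³ / (1.12×10⁻⁴ × 1.21) = 21.2 m/s

21 m s⁻¹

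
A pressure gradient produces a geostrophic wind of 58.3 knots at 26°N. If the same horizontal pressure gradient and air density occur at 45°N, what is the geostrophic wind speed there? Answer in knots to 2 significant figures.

With the same pressure gradient and density, V_g ∝ 1/f ∝ 1/sin φ.
V₂ = V₁ · sin φ₁ / sin φ₂ = 58.3 × sin 26° / sin 45°
V₂ = 58.3 × 0.4384/0.7071 = 36 knots

36 knots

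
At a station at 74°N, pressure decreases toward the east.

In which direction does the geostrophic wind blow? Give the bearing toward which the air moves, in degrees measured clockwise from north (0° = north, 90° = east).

180°

The pressure-gradient force points toward the east (bearing 090°).
Geostrophic balance: in the Northern Hemisphere the Coriolis force deflects motion to the right, so the geostrophic wind blows 90° to the right of the pressure-gradient force (low pressure on the left).
Rotating 090° by 90° clockwise gives 180° — the wind blows toward the south.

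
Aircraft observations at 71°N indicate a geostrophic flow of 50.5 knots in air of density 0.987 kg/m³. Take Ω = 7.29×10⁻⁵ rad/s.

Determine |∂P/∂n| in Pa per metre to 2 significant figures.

Coriolis parameter at 71°N:
f = 2Ω sin φ = 2 × 7.29×10⁻⁵ × sin 71° = 1.38×10⁻⁴ s⁻¹
Wind speed in SI: 50.5 knots = 26.0 m/s
Geostrophic balance rearranged: |∂P/∂n| = f ρ V_g
|∂P/∂n| = 1.38×10⁻⁴ × 0.987 × 26.0 = 3.53×10⁻³ Pa/m

3.5×10⁻³ Pa/m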